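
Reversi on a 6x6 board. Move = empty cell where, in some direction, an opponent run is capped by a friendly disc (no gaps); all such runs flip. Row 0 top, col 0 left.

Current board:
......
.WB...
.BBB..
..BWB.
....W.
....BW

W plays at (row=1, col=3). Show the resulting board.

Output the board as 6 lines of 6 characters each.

Answer: ......
.WWW..
.BBW..
..BWB.
....W.
....BW

Derivation:
Place W at (1,3); scan 8 dirs for brackets.
Dir NW: first cell '.' (not opp) -> no flip
Dir N: first cell '.' (not opp) -> no flip
Dir NE: first cell '.' (not opp) -> no flip
Dir W: opp run (1,2) capped by W -> flip
Dir E: first cell '.' (not opp) -> no flip
Dir SW: opp run (2,2), next='.' -> no flip
Dir S: opp run (2,3) capped by W -> flip
Dir SE: first cell '.' (not opp) -> no flip
All flips: (1,2) (2,3)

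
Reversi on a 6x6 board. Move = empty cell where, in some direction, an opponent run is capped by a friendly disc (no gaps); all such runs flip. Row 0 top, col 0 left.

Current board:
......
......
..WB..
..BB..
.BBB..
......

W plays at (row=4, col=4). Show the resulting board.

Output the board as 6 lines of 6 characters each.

Answer: ......
......
..WB..
..BW..
.BBBW.
......

Derivation:
Place W at (4,4); scan 8 dirs for brackets.
Dir NW: opp run (3,3) capped by W -> flip
Dir N: first cell '.' (not opp) -> no flip
Dir NE: first cell '.' (not opp) -> no flip
Dir W: opp run (4,3) (4,2) (4,1), next='.' -> no flip
Dir E: first cell '.' (not opp) -> no flip
Dir SW: first cell '.' (not opp) -> no flip
Dir S: first cell '.' (not opp) -> no flip
Dir SE: first cell '.' (not opp) -> no flip
All flips: (3,3)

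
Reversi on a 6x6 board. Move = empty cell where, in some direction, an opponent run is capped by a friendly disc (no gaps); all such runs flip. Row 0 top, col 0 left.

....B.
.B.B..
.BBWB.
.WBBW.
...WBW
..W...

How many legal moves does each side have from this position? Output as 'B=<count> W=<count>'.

Answer: B=8 W=8

Derivation:
-- B to move --
(1,2): no bracket -> illegal
(1,4): flips 1 -> legal
(2,0): no bracket -> illegal
(2,5): no bracket -> illegal
(3,0): flips 1 -> legal
(3,5): flips 1 -> legal
(4,0): flips 1 -> legal
(4,1): flips 1 -> legal
(4,2): flips 1 -> legal
(5,1): no bracket -> illegal
(5,3): flips 1 -> legal
(5,4): flips 1 -> legal
(5,5): no bracket -> illegal
B mobility = 8
-- W to move --
(0,0): no bracket -> illegal
(0,1): flips 2 -> legal
(0,2): no bracket -> illegal
(0,3): flips 1 -> legal
(0,5): no bracket -> illegal
(1,0): flips 2 -> legal
(1,2): no bracket -> illegal
(1,4): flips 1 -> legal
(1,5): no bracket -> illegal
(2,0): flips 2 -> legal
(2,5): flips 1 -> legal
(3,0): no bracket -> illegal
(3,5): no bracket -> illegal
(4,1): flips 1 -> legal
(4,2): no bracket -> illegal
(5,3): no bracket -> illegal
(5,4): flips 1 -> legal
(5,5): no bracket -> illegal
W mobility = 8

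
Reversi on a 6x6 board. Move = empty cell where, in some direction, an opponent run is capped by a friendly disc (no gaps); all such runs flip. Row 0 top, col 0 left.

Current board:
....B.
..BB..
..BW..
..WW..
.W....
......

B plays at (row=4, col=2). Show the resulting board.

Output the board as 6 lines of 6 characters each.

Answer: ....B.
..BB..
..BW..
..BW..
.WB...
......

Derivation:
Place B at (4,2); scan 8 dirs for brackets.
Dir NW: first cell '.' (not opp) -> no flip
Dir N: opp run (3,2) capped by B -> flip
Dir NE: opp run (3,3), next='.' -> no flip
Dir W: opp run (4,1), next='.' -> no flip
Dir E: first cell '.' (not opp) -> no flip
Dir SW: first cell '.' (not opp) -> no flip
Dir S: first cell '.' (not opp) -> no flip
Dir SE: first cell '.' (not opp) -> no flip
All flips: (3,2)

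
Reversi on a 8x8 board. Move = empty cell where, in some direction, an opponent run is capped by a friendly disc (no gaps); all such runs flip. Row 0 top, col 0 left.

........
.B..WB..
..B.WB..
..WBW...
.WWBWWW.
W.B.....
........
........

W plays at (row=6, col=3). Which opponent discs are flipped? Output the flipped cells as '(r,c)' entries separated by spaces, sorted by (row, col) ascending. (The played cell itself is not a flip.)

Dir NW: opp run (5,2) capped by W -> flip
Dir N: first cell '.' (not opp) -> no flip
Dir NE: first cell '.' (not opp) -> no flip
Dir W: first cell '.' (not opp) -> no flip
Dir E: first cell '.' (not opp) -> no flip
Dir SW: first cell '.' (not opp) -> no flip
Dir S: first cell '.' (not opp) -> no flip
Dir SE: first cell '.' (not opp) -> no flip

Answer: (5,2)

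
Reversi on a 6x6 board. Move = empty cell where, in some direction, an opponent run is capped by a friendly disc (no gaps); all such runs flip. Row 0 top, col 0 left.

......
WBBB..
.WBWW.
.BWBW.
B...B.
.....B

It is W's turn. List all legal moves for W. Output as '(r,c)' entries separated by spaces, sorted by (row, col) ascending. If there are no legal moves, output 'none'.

Answer: (0,1) (0,2) (0,3) (1,4) (3,0) (4,1) (4,2) (4,3) (5,4)

Derivation:
(0,0): no bracket -> illegal
(0,1): flips 2 -> legal
(0,2): flips 3 -> legal
(0,3): flips 2 -> legal
(0,4): no bracket -> illegal
(1,4): flips 3 -> legal
(2,0): no bracket -> illegal
(3,0): flips 1 -> legal
(3,5): no bracket -> illegal
(4,1): flips 1 -> legal
(4,2): flips 1 -> legal
(4,3): flips 1 -> legal
(4,5): no bracket -> illegal
(5,0): no bracket -> illegal
(5,1): no bracket -> illegal
(5,3): no bracket -> illegal
(5,4): flips 1 -> legal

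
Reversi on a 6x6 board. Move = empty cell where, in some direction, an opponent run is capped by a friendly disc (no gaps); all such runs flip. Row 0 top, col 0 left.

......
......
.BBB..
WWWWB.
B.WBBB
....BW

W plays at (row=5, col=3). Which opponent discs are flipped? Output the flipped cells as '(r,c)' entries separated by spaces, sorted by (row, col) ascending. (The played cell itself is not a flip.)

Answer: (4,3) (5,4)

Derivation:
Dir NW: first cell 'W' (not opp) -> no flip
Dir N: opp run (4,3) capped by W -> flip
Dir NE: opp run (4,4), next='.' -> no flip
Dir W: first cell '.' (not opp) -> no flip
Dir E: opp run (5,4) capped by W -> flip
Dir SW: edge -> no flip
Dir S: edge -> no flip
Dir SE: edge -> no flip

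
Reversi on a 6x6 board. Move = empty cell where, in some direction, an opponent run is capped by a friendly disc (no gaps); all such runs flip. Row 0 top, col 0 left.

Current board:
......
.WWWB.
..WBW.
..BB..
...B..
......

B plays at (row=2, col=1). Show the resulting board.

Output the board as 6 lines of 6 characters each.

Place B at (2,1); scan 8 dirs for brackets.
Dir NW: first cell '.' (not opp) -> no flip
Dir N: opp run (1,1), next='.' -> no flip
Dir NE: opp run (1,2), next='.' -> no flip
Dir W: first cell '.' (not opp) -> no flip
Dir E: opp run (2,2) capped by B -> flip
Dir SW: first cell '.' (not opp) -> no flip
Dir S: first cell '.' (not opp) -> no flip
Dir SE: first cell 'B' (not opp) -> no flip
All flips: (2,2)

Answer: ......
.WWWB.
.BBBW.
..BB..
...B..
......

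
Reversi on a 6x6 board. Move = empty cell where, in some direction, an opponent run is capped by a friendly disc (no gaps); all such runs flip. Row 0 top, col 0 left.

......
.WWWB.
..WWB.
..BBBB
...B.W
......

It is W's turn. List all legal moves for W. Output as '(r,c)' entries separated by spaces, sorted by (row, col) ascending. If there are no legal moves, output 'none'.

Answer: (0,5) (1,5) (2,5) (4,1) (4,2) (4,4) (5,3)

Derivation:
(0,3): no bracket -> illegal
(0,4): no bracket -> illegal
(0,5): flips 1 -> legal
(1,5): flips 1 -> legal
(2,1): no bracket -> illegal
(2,5): flips 2 -> legal
(3,1): no bracket -> illegal
(4,1): flips 1 -> legal
(4,2): flips 1 -> legal
(4,4): flips 1 -> legal
(5,2): no bracket -> illegal
(5,3): flips 2 -> legal
(5,4): no bracket -> illegal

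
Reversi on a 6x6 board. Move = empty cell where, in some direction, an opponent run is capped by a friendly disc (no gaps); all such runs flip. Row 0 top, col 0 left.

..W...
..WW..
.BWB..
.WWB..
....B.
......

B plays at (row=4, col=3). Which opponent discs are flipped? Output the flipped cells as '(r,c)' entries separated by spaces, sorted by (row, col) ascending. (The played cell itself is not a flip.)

Answer: (3,2)

Derivation:
Dir NW: opp run (3,2) capped by B -> flip
Dir N: first cell 'B' (not opp) -> no flip
Dir NE: first cell '.' (not opp) -> no flip
Dir W: first cell '.' (not opp) -> no flip
Dir E: first cell 'B' (not opp) -> no flip
Dir SW: first cell '.' (not opp) -> no flip
Dir S: first cell '.' (not opp) -> no flip
Dir SE: first cell '.' (not opp) -> no flip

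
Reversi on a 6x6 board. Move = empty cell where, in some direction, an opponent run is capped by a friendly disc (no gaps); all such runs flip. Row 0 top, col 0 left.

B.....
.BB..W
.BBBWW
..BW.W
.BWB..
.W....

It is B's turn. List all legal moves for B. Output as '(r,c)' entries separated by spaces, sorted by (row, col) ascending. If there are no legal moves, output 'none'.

Answer: (3,4) (4,4) (5,2)

Derivation:
(0,4): no bracket -> illegal
(0,5): no bracket -> illegal
(1,3): no bracket -> illegal
(1,4): no bracket -> illegal
(3,1): no bracket -> illegal
(3,4): flips 1 -> legal
(4,0): no bracket -> illegal
(4,4): flips 1 -> legal
(4,5): no bracket -> illegal
(5,0): no bracket -> illegal
(5,2): flips 1 -> legal
(5,3): no bracket -> illegal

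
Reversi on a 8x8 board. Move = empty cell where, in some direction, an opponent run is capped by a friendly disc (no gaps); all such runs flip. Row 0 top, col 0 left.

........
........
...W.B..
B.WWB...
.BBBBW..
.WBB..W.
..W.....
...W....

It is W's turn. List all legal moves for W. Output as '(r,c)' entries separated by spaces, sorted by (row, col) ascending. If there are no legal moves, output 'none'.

(1,4): no bracket -> illegal
(1,5): no bracket -> illegal
(1,6): no bracket -> illegal
(2,0): no bracket -> illegal
(2,1): no bracket -> illegal
(2,4): no bracket -> illegal
(2,6): no bracket -> illegal
(3,1): flips 1 -> legal
(3,5): flips 3 -> legal
(3,6): no bracket -> illegal
(4,0): flips 4 -> legal
(5,0): flips 1 -> legal
(5,4): flips 3 -> legal
(5,5): flips 1 -> legal
(6,1): no bracket -> illegal
(6,3): flips 2 -> legal
(6,4): no bracket -> illegal

Answer: (3,1) (3,5) (4,0) (5,0) (5,4) (5,5) (6,3)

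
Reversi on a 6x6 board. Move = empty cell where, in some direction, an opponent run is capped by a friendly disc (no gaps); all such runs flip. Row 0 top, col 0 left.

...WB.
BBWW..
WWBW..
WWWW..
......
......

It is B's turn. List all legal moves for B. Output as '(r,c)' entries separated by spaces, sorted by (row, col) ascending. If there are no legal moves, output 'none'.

(0,1): no bracket -> illegal
(0,2): flips 2 -> legal
(1,4): flips 2 -> legal
(2,4): flips 1 -> legal
(3,4): no bracket -> illegal
(4,0): flips 3 -> legal
(4,1): flips 2 -> legal
(4,2): flips 1 -> legal
(4,3): flips 2 -> legal
(4,4): flips 1 -> legal

Answer: (0,2) (1,4) (2,4) (4,0) (4,1) (4,2) (4,3) (4,4)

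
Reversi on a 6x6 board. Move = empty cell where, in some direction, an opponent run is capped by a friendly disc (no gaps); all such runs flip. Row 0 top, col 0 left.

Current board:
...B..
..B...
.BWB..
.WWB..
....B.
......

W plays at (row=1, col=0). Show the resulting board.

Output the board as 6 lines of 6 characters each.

Answer: ...B..
W.B...
.WWB..
.WWB..
....B.
......

Derivation:
Place W at (1,0); scan 8 dirs for brackets.
Dir NW: edge -> no flip
Dir N: first cell '.' (not opp) -> no flip
Dir NE: first cell '.' (not opp) -> no flip
Dir W: edge -> no flip
Dir E: first cell '.' (not opp) -> no flip
Dir SW: edge -> no flip
Dir S: first cell '.' (not opp) -> no flip
Dir SE: opp run (2,1) capped by W -> flip
All flips: (2,1)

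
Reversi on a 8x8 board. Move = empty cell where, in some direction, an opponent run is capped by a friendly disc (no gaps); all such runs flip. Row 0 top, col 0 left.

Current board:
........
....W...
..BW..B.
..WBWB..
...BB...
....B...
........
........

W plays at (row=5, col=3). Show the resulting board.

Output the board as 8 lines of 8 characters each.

Answer: ........
....W...
..BW..B.
..WWWB..
...WB...
...WB...
........
........

Derivation:
Place W at (5,3); scan 8 dirs for brackets.
Dir NW: first cell '.' (not opp) -> no flip
Dir N: opp run (4,3) (3,3) capped by W -> flip
Dir NE: opp run (4,4) (3,5) (2,6), next='.' -> no flip
Dir W: first cell '.' (not opp) -> no flip
Dir E: opp run (5,4), next='.' -> no flip
Dir SW: first cell '.' (not opp) -> no flip
Dir S: first cell '.' (not opp) -> no flip
Dir SE: first cell '.' (not opp) -> no flip
All flips: (3,3) (4,3)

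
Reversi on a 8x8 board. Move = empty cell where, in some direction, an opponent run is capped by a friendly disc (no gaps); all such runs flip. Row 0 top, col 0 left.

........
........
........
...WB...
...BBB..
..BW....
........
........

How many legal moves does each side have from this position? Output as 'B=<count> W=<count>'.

-- B to move --
(2,2): flips 1 -> legal
(2,3): flips 1 -> legal
(2,4): no bracket -> illegal
(3,2): flips 1 -> legal
(4,2): no bracket -> illegal
(5,4): flips 1 -> legal
(6,2): flips 1 -> legal
(6,3): flips 1 -> legal
(6,4): no bracket -> illegal
B mobility = 6
-- W to move --
(2,3): no bracket -> illegal
(2,4): no bracket -> illegal
(2,5): no bracket -> illegal
(3,2): no bracket -> illegal
(3,5): flips 2 -> legal
(3,6): no bracket -> illegal
(4,1): no bracket -> illegal
(4,2): no bracket -> illegal
(4,6): no bracket -> illegal
(5,1): flips 1 -> legal
(5,4): no bracket -> illegal
(5,5): flips 1 -> legal
(5,6): no bracket -> illegal
(6,1): no bracket -> illegal
(6,2): no bracket -> illegal
(6,3): no bracket -> illegal
W mobility = 3

Answer: B=6 W=3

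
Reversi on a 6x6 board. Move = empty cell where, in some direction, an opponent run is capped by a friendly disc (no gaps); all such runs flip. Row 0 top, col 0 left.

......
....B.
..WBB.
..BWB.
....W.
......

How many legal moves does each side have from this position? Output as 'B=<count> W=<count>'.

Answer: B=5 W=7

Derivation:
-- B to move --
(1,1): no bracket -> illegal
(1,2): flips 1 -> legal
(1,3): no bracket -> illegal
(2,1): flips 1 -> legal
(3,1): no bracket -> illegal
(3,5): no bracket -> illegal
(4,2): flips 1 -> legal
(4,3): flips 1 -> legal
(4,5): no bracket -> illegal
(5,3): no bracket -> illegal
(5,4): flips 1 -> legal
(5,5): no bracket -> illegal
B mobility = 5
-- W to move --
(0,3): no bracket -> illegal
(0,4): flips 3 -> legal
(0,5): no bracket -> illegal
(1,2): no bracket -> illegal
(1,3): flips 1 -> legal
(1,5): flips 1 -> legal
(2,1): no bracket -> illegal
(2,5): flips 2 -> legal
(3,1): flips 1 -> legal
(3,5): flips 1 -> legal
(4,1): no bracket -> illegal
(4,2): flips 1 -> legal
(4,3): no bracket -> illegal
(4,5): no bracket -> illegal
W mobility = 7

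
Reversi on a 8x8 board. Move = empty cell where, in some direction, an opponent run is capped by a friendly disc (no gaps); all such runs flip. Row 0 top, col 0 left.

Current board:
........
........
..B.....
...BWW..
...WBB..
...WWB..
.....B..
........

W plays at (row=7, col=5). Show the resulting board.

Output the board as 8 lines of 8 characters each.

Place W at (7,5); scan 8 dirs for brackets.
Dir NW: first cell '.' (not opp) -> no flip
Dir N: opp run (6,5) (5,5) (4,5) capped by W -> flip
Dir NE: first cell '.' (not opp) -> no flip
Dir W: first cell '.' (not opp) -> no flip
Dir E: first cell '.' (not opp) -> no flip
Dir SW: edge -> no flip
Dir S: edge -> no flip
Dir SE: edge -> no flip
All flips: (4,5) (5,5) (6,5)

Answer: ........
........
..B.....
...BWW..
...WBW..
...WWW..
.....W..
.....W..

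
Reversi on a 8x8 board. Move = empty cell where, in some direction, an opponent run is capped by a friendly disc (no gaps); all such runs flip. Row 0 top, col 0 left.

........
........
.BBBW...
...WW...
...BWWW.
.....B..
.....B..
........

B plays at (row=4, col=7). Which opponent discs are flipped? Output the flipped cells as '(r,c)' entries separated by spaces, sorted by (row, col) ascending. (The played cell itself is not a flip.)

Answer: (4,4) (4,5) (4,6)

Derivation:
Dir NW: first cell '.' (not opp) -> no flip
Dir N: first cell '.' (not opp) -> no flip
Dir NE: edge -> no flip
Dir W: opp run (4,6) (4,5) (4,4) capped by B -> flip
Dir E: edge -> no flip
Dir SW: first cell '.' (not opp) -> no flip
Dir S: first cell '.' (not opp) -> no flip
Dir SE: edge -> no flip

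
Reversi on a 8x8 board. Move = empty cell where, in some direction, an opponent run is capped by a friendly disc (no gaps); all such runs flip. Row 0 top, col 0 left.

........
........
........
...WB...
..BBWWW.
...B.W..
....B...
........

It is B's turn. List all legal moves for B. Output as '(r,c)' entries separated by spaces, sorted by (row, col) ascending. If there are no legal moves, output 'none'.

(2,2): no bracket -> illegal
(2,3): flips 1 -> legal
(2,4): flips 1 -> legal
(3,2): flips 1 -> legal
(3,5): flips 1 -> legal
(3,6): no bracket -> illegal
(3,7): flips 2 -> legal
(4,7): flips 3 -> legal
(5,4): flips 1 -> legal
(5,6): flips 1 -> legal
(5,7): no bracket -> illegal
(6,5): no bracket -> illegal
(6,6): no bracket -> illegal

Answer: (2,3) (2,4) (3,2) (3,5) (3,7) (4,7) (5,4) (5,6)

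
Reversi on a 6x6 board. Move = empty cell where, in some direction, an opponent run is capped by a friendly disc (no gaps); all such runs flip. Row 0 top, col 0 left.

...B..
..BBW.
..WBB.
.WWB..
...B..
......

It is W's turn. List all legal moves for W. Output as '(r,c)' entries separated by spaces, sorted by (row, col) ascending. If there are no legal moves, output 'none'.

Answer: (0,2) (0,4) (1,1) (2,5) (3,4) (4,4) (5,4)

Derivation:
(0,1): no bracket -> illegal
(0,2): flips 1 -> legal
(0,4): flips 1 -> legal
(1,1): flips 2 -> legal
(1,5): no bracket -> illegal
(2,1): no bracket -> illegal
(2,5): flips 2 -> legal
(3,4): flips 2 -> legal
(3,5): no bracket -> illegal
(4,2): no bracket -> illegal
(4,4): flips 1 -> legal
(5,2): no bracket -> illegal
(5,3): no bracket -> illegal
(5,4): flips 1 -> legal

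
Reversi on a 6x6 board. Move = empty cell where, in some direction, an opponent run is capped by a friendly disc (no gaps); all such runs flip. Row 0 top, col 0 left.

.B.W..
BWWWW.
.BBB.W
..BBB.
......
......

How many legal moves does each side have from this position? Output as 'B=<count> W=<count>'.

-- B to move --
(0,0): flips 1 -> legal
(0,2): flips 1 -> legal
(0,4): flips 1 -> legal
(0,5): flips 1 -> legal
(1,5): flips 4 -> legal
(2,0): no bracket -> illegal
(2,4): no bracket -> illegal
(3,5): no bracket -> illegal
B mobility = 5
-- W to move --
(0,0): no bracket -> illegal
(0,2): no bracket -> illegal
(2,0): no bracket -> illegal
(2,4): no bracket -> illegal
(3,0): flips 1 -> legal
(3,1): flips 2 -> legal
(3,5): no bracket -> illegal
(4,1): flips 2 -> legal
(4,2): flips 2 -> legal
(4,3): flips 3 -> legal
(4,4): flips 2 -> legal
(4,5): flips 2 -> legal
W mobility = 7

Answer: B=5 W=7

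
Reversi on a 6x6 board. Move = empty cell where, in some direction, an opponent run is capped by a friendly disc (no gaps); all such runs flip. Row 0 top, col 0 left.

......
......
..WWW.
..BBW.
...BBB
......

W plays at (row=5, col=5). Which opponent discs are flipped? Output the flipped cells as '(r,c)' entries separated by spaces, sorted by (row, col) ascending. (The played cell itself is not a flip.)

Answer: (3,3) (4,4)

Derivation:
Dir NW: opp run (4,4) (3,3) capped by W -> flip
Dir N: opp run (4,5), next='.' -> no flip
Dir NE: edge -> no flip
Dir W: first cell '.' (not opp) -> no flip
Dir E: edge -> no flip
Dir SW: edge -> no flip
Dir S: edge -> no flip
Dir SE: edge -> no flip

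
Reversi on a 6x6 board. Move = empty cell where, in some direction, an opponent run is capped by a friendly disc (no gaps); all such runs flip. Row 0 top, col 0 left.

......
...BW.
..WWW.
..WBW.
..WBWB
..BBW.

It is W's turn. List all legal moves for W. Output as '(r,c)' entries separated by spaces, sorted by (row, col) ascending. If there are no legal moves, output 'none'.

Answer: (0,2) (0,3) (0,4) (1,2) (5,1)

Derivation:
(0,2): flips 1 -> legal
(0,3): flips 1 -> legal
(0,4): flips 1 -> legal
(1,2): flips 1 -> legal
(3,5): no bracket -> illegal
(4,1): no bracket -> illegal
(5,1): flips 2 -> legal
(5,5): no bracket -> illegal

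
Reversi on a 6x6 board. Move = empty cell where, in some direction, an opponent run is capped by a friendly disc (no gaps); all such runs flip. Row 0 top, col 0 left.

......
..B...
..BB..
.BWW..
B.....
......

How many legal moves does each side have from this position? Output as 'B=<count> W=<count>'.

Answer: B=5 W=5

Derivation:
-- B to move --
(2,1): no bracket -> illegal
(2,4): no bracket -> illegal
(3,4): flips 2 -> legal
(4,1): flips 1 -> legal
(4,2): flips 1 -> legal
(4,3): flips 1 -> legal
(4,4): flips 1 -> legal
B mobility = 5
-- W to move --
(0,1): no bracket -> illegal
(0,2): flips 2 -> legal
(0,3): no bracket -> illegal
(1,1): flips 1 -> legal
(1,3): flips 1 -> legal
(1,4): flips 1 -> legal
(2,0): no bracket -> illegal
(2,1): no bracket -> illegal
(2,4): no bracket -> illegal
(3,0): flips 1 -> legal
(3,4): no bracket -> illegal
(4,1): no bracket -> illegal
(4,2): no bracket -> illegal
(5,0): no bracket -> illegal
(5,1): no bracket -> illegal
W mobility = 5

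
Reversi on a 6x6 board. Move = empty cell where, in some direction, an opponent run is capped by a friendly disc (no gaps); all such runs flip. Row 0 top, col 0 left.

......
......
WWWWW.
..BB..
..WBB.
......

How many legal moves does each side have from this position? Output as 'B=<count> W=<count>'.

-- B to move --
(1,0): flips 1 -> legal
(1,1): flips 1 -> legal
(1,2): flips 1 -> legal
(1,3): flips 1 -> legal
(1,4): flips 1 -> legal
(1,5): flips 1 -> legal
(2,5): no bracket -> illegal
(3,0): no bracket -> illegal
(3,1): no bracket -> illegal
(3,4): no bracket -> illegal
(3,5): no bracket -> illegal
(4,1): flips 1 -> legal
(5,1): flips 1 -> legal
(5,2): flips 1 -> legal
(5,3): no bracket -> illegal
B mobility = 9
-- W to move --
(3,1): no bracket -> illegal
(3,4): no bracket -> illegal
(3,5): no bracket -> illegal
(4,1): flips 1 -> legal
(4,5): flips 2 -> legal
(5,2): no bracket -> illegal
(5,3): flips 2 -> legal
(5,4): flips 2 -> legal
(5,5): flips 2 -> legal
W mobility = 5

Answer: B=9 W=5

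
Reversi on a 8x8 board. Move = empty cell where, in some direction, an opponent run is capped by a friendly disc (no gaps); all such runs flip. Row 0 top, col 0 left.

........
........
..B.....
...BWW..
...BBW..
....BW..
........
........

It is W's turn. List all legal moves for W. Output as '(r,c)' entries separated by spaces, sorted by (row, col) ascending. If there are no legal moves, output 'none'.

(1,1): flips 3 -> legal
(1,2): no bracket -> illegal
(1,3): no bracket -> illegal
(2,1): no bracket -> illegal
(2,3): no bracket -> illegal
(2,4): no bracket -> illegal
(3,1): no bracket -> illegal
(3,2): flips 1 -> legal
(4,2): flips 2 -> legal
(5,2): flips 1 -> legal
(5,3): flips 2 -> legal
(6,3): flips 1 -> legal
(6,4): flips 2 -> legal
(6,5): no bracket -> illegal

Answer: (1,1) (3,2) (4,2) (5,2) (5,3) (6,3) (6,4)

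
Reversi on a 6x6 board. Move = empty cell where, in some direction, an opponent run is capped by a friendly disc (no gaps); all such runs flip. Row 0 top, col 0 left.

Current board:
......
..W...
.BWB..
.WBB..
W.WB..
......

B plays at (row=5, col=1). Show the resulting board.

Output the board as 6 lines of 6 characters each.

Answer: ......
..W...
.BWB..
.WBB..
W.BB..
.B....

Derivation:
Place B at (5,1); scan 8 dirs for brackets.
Dir NW: opp run (4,0), next=edge -> no flip
Dir N: first cell '.' (not opp) -> no flip
Dir NE: opp run (4,2) capped by B -> flip
Dir W: first cell '.' (not opp) -> no flip
Dir E: first cell '.' (not opp) -> no flip
Dir SW: edge -> no flip
Dir S: edge -> no flip
Dir SE: edge -> no flip
All flips: (4,2)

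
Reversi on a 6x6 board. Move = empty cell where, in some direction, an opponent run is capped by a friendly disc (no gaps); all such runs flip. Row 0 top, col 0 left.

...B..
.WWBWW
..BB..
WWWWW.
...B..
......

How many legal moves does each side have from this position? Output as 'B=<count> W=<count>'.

Answer: B=12 W=4

Derivation:
-- B to move --
(0,0): flips 1 -> legal
(0,1): flips 1 -> legal
(0,2): flips 1 -> legal
(0,4): no bracket -> illegal
(0,5): flips 1 -> legal
(1,0): flips 2 -> legal
(2,0): no bracket -> illegal
(2,1): flips 2 -> legal
(2,4): no bracket -> illegal
(2,5): flips 2 -> legal
(3,5): no bracket -> illegal
(4,0): flips 1 -> legal
(4,1): flips 1 -> legal
(4,2): flips 1 -> legal
(4,4): flips 1 -> legal
(4,5): flips 1 -> legal
B mobility = 12
-- W to move --
(0,2): no bracket -> illegal
(0,4): flips 2 -> legal
(2,1): no bracket -> illegal
(2,4): no bracket -> illegal
(4,2): no bracket -> illegal
(4,4): no bracket -> illegal
(5,2): flips 1 -> legal
(5,3): flips 1 -> legal
(5,4): flips 1 -> legal
W mobility = 4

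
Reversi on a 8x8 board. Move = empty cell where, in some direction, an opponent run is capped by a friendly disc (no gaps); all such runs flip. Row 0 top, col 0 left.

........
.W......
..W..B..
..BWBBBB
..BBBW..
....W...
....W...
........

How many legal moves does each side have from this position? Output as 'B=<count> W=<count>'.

Answer: B=10 W=11

Derivation:
-- B to move --
(0,0): flips 3 -> legal
(0,1): no bracket -> illegal
(0,2): no bracket -> illegal
(1,0): no bracket -> illegal
(1,2): flips 1 -> legal
(1,3): no bracket -> illegal
(2,0): no bracket -> illegal
(2,1): no bracket -> illegal
(2,3): flips 1 -> legal
(2,4): flips 1 -> legal
(3,1): no bracket -> illegal
(4,6): flips 1 -> legal
(5,3): no bracket -> illegal
(5,5): flips 1 -> legal
(5,6): flips 1 -> legal
(6,3): flips 2 -> legal
(6,5): flips 1 -> legal
(7,3): no bracket -> illegal
(7,4): flips 2 -> legal
(7,5): no bracket -> illegal
B mobility = 10
-- W to move --
(1,4): no bracket -> illegal
(1,5): flips 2 -> legal
(1,6): no bracket -> illegal
(2,1): flips 2 -> legal
(2,3): flips 1 -> legal
(2,4): flips 2 -> legal
(2,6): no bracket -> illegal
(2,7): flips 1 -> legal
(3,1): flips 1 -> legal
(4,1): flips 3 -> legal
(4,6): no bracket -> illegal
(4,7): no bracket -> illegal
(5,1): flips 1 -> legal
(5,2): flips 2 -> legal
(5,3): flips 1 -> legal
(5,5): flips 1 -> legal
W mobility = 11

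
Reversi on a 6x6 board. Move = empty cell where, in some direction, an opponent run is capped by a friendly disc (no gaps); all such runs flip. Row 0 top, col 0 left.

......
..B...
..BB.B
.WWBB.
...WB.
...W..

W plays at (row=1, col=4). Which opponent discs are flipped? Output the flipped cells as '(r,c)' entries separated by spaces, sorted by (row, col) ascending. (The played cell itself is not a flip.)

Answer: (2,3)

Derivation:
Dir NW: first cell '.' (not opp) -> no flip
Dir N: first cell '.' (not opp) -> no flip
Dir NE: first cell '.' (not opp) -> no flip
Dir W: first cell '.' (not opp) -> no flip
Dir E: first cell '.' (not opp) -> no flip
Dir SW: opp run (2,3) capped by W -> flip
Dir S: first cell '.' (not opp) -> no flip
Dir SE: opp run (2,5), next=edge -> no flip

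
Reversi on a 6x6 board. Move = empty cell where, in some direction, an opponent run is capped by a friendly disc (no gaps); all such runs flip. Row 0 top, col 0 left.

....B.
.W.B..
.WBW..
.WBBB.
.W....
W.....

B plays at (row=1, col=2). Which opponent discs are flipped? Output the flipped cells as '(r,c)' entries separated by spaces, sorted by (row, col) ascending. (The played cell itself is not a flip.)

Dir NW: first cell '.' (not opp) -> no flip
Dir N: first cell '.' (not opp) -> no flip
Dir NE: first cell '.' (not opp) -> no flip
Dir W: opp run (1,1), next='.' -> no flip
Dir E: first cell 'B' (not opp) -> no flip
Dir SW: opp run (2,1), next='.' -> no flip
Dir S: first cell 'B' (not opp) -> no flip
Dir SE: opp run (2,3) capped by B -> flip

Answer: (2,3)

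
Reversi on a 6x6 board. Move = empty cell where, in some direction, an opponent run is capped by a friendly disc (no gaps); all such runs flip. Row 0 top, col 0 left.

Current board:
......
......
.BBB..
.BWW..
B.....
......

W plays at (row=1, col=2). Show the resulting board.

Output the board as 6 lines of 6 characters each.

Answer: ......
..W...
.BWB..
.BWW..
B.....
......

Derivation:
Place W at (1,2); scan 8 dirs for brackets.
Dir NW: first cell '.' (not opp) -> no flip
Dir N: first cell '.' (not opp) -> no flip
Dir NE: first cell '.' (not opp) -> no flip
Dir W: first cell '.' (not opp) -> no flip
Dir E: first cell '.' (not opp) -> no flip
Dir SW: opp run (2,1), next='.' -> no flip
Dir S: opp run (2,2) capped by W -> flip
Dir SE: opp run (2,3), next='.' -> no flip
All flips: (2,2)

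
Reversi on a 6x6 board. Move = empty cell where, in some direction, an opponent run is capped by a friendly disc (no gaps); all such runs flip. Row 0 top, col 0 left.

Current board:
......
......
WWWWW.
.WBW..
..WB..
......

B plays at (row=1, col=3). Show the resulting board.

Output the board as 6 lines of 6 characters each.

Answer: ......
...B..
WWWBW.
.WBB..
..WB..
......

Derivation:
Place B at (1,3); scan 8 dirs for brackets.
Dir NW: first cell '.' (not opp) -> no flip
Dir N: first cell '.' (not opp) -> no flip
Dir NE: first cell '.' (not opp) -> no flip
Dir W: first cell '.' (not opp) -> no flip
Dir E: first cell '.' (not opp) -> no flip
Dir SW: opp run (2,2) (3,1), next='.' -> no flip
Dir S: opp run (2,3) (3,3) capped by B -> flip
Dir SE: opp run (2,4), next='.' -> no flip
All flips: (2,3) (3,3)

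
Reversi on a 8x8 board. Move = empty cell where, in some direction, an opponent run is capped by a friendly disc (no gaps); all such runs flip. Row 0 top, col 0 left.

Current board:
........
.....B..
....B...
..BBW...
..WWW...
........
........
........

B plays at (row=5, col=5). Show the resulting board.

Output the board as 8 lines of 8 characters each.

Place B at (5,5); scan 8 dirs for brackets.
Dir NW: opp run (4,4) capped by B -> flip
Dir N: first cell '.' (not opp) -> no flip
Dir NE: first cell '.' (not opp) -> no flip
Dir W: first cell '.' (not opp) -> no flip
Dir E: first cell '.' (not opp) -> no flip
Dir SW: first cell '.' (not opp) -> no flip
Dir S: first cell '.' (not opp) -> no flip
Dir SE: first cell '.' (not opp) -> no flip
All flips: (4,4)

Answer: ........
.....B..
....B...
..BBW...
..WWB...
.....B..
........
........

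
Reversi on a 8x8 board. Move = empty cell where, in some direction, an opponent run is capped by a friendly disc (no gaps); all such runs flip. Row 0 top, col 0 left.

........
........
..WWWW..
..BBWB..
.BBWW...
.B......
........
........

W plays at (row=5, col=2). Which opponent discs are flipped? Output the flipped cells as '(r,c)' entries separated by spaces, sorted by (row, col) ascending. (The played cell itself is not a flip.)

Answer: (3,2) (4,2)

Derivation:
Dir NW: opp run (4,1), next='.' -> no flip
Dir N: opp run (4,2) (3,2) capped by W -> flip
Dir NE: first cell 'W' (not opp) -> no flip
Dir W: opp run (5,1), next='.' -> no flip
Dir E: first cell '.' (not opp) -> no flip
Dir SW: first cell '.' (not opp) -> no flip
Dir S: first cell '.' (not opp) -> no flip
Dir SE: first cell '.' (not opp) -> no flip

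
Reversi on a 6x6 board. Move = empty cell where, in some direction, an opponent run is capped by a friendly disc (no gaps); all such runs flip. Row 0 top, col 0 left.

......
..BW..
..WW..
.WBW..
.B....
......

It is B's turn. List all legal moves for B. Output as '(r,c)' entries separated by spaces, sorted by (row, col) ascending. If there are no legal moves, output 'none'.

(0,2): no bracket -> illegal
(0,3): no bracket -> illegal
(0,4): no bracket -> illegal
(1,1): no bracket -> illegal
(1,4): flips 2 -> legal
(2,0): no bracket -> illegal
(2,1): flips 1 -> legal
(2,4): no bracket -> illegal
(3,0): flips 1 -> legal
(3,4): flips 2 -> legal
(4,0): no bracket -> illegal
(4,2): no bracket -> illegal
(4,3): no bracket -> illegal
(4,4): no bracket -> illegal

Answer: (1,4) (2,1) (3,0) (3,4)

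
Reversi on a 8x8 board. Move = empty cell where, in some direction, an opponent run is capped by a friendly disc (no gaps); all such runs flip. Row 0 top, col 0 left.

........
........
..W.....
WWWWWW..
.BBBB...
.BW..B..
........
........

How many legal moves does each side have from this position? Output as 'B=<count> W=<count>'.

-- B to move --
(1,1): flips 2 -> legal
(1,2): flips 2 -> legal
(1,3): no bracket -> illegal
(2,0): flips 1 -> legal
(2,1): flips 2 -> legal
(2,3): flips 2 -> legal
(2,4): flips 2 -> legal
(2,5): flips 1 -> legal
(2,6): flips 1 -> legal
(3,6): no bracket -> illegal
(4,0): no bracket -> illegal
(4,5): no bracket -> illegal
(4,6): no bracket -> illegal
(5,3): flips 1 -> legal
(6,1): flips 1 -> legal
(6,2): flips 1 -> legal
(6,3): flips 1 -> legal
B mobility = 12
-- W to move --
(4,0): no bracket -> illegal
(4,5): no bracket -> illegal
(4,6): no bracket -> illegal
(5,0): flips 2 -> legal
(5,3): flips 3 -> legal
(5,4): flips 2 -> legal
(5,6): no bracket -> illegal
(6,0): flips 2 -> legal
(6,1): flips 2 -> legal
(6,2): no bracket -> illegal
(6,4): no bracket -> illegal
(6,5): no bracket -> illegal
(6,6): flips 2 -> legal
W mobility = 6

Answer: B=12 W=6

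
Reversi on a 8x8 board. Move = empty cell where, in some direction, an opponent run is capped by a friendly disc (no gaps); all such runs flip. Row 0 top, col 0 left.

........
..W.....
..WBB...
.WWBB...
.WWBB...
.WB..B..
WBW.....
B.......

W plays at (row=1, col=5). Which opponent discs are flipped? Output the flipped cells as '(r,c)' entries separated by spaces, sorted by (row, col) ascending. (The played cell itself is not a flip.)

Dir NW: first cell '.' (not opp) -> no flip
Dir N: first cell '.' (not opp) -> no flip
Dir NE: first cell '.' (not opp) -> no flip
Dir W: first cell '.' (not opp) -> no flip
Dir E: first cell '.' (not opp) -> no flip
Dir SW: opp run (2,4) (3,3) capped by W -> flip
Dir S: first cell '.' (not opp) -> no flip
Dir SE: first cell '.' (not opp) -> no flip

Answer: (2,4) (3,3)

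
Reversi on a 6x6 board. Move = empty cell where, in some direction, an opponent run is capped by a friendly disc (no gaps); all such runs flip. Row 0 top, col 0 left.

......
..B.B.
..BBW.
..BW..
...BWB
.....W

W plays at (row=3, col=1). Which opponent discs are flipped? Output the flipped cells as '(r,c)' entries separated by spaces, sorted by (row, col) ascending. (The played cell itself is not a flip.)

Answer: (3,2)

Derivation:
Dir NW: first cell '.' (not opp) -> no flip
Dir N: first cell '.' (not opp) -> no flip
Dir NE: opp run (2,2), next='.' -> no flip
Dir W: first cell '.' (not opp) -> no flip
Dir E: opp run (3,2) capped by W -> flip
Dir SW: first cell '.' (not opp) -> no flip
Dir S: first cell '.' (not opp) -> no flip
Dir SE: first cell '.' (not opp) -> no flip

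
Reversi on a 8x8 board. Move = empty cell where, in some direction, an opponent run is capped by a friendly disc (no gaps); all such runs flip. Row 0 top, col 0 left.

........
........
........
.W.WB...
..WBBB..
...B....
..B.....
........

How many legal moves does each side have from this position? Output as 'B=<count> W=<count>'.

Answer: B=5 W=5

Derivation:
-- B to move --
(2,0): flips 2 -> legal
(2,1): no bracket -> illegal
(2,2): flips 1 -> legal
(2,3): flips 1 -> legal
(2,4): no bracket -> illegal
(3,0): no bracket -> illegal
(3,2): flips 1 -> legal
(4,0): no bracket -> illegal
(4,1): flips 1 -> legal
(5,1): no bracket -> illegal
(5,2): no bracket -> illegal
B mobility = 5
-- W to move --
(2,3): no bracket -> illegal
(2,4): no bracket -> illegal
(2,5): no bracket -> illegal
(3,2): no bracket -> illegal
(3,5): flips 1 -> legal
(3,6): no bracket -> illegal
(4,6): flips 3 -> legal
(5,1): no bracket -> illegal
(5,2): no bracket -> illegal
(5,4): no bracket -> illegal
(5,5): flips 1 -> legal
(5,6): no bracket -> illegal
(6,1): no bracket -> illegal
(6,3): flips 2 -> legal
(6,4): flips 1 -> legal
(7,1): no bracket -> illegal
(7,2): no bracket -> illegal
(7,3): no bracket -> illegal
W mobility = 5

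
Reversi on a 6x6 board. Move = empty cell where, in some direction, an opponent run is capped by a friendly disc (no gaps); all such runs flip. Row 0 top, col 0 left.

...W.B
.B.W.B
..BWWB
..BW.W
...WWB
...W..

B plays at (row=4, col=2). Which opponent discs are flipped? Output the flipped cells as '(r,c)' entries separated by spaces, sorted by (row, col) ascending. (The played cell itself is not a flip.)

Dir NW: first cell '.' (not opp) -> no flip
Dir N: first cell 'B' (not opp) -> no flip
Dir NE: opp run (3,3) (2,4) capped by B -> flip
Dir W: first cell '.' (not opp) -> no flip
Dir E: opp run (4,3) (4,4) capped by B -> flip
Dir SW: first cell '.' (not opp) -> no flip
Dir S: first cell '.' (not opp) -> no flip
Dir SE: opp run (5,3), next=edge -> no flip

Answer: (2,4) (3,3) (4,3) (4,4)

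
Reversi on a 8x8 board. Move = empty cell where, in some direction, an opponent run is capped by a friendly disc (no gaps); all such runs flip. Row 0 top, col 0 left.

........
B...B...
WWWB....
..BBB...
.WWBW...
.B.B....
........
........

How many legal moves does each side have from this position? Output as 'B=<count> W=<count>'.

Answer: B=11 W=8

Derivation:
-- B to move --
(1,1): flips 1 -> legal
(1,2): flips 1 -> legal
(1,3): no bracket -> illegal
(3,0): flips 1 -> legal
(3,1): flips 2 -> legal
(3,5): flips 1 -> legal
(4,0): flips 2 -> legal
(4,5): flips 1 -> legal
(5,0): flips 1 -> legal
(5,2): flips 1 -> legal
(5,4): flips 1 -> legal
(5,5): flips 1 -> legal
B mobility = 11
-- W to move --
(0,0): flips 1 -> legal
(0,1): no bracket -> illegal
(0,3): no bracket -> illegal
(0,4): no bracket -> illegal
(0,5): flips 3 -> legal
(1,1): no bracket -> illegal
(1,2): no bracket -> illegal
(1,3): no bracket -> illegal
(1,5): no bracket -> illegal
(2,4): flips 3 -> legal
(2,5): no bracket -> illegal
(3,1): no bracket -> illegal
(3,5): no bracket -> illegal
(4,0): no bracket -> illegal
(4,5): no bracket -> illegal
(5,0): no bracket -> illegal
(5,2): no bracket -> illegal
(5,4): flips 2 -> legal
(6,0): flips 1 -> legal
(6,1): flips 1 -> legal
(6,2): flips 1 -> legal
(6,3): no bracket -> illegal
(6,4): flips 1 -> legal
W mobility = 8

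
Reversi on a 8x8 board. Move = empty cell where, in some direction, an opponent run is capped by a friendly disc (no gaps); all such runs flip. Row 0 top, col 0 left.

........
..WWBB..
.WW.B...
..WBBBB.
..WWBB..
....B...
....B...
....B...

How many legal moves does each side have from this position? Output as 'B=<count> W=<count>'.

Answer: B=8 W=8

Derivation:
-- B to move --
(0,1): no bracket -> illegal
(0,2): flips 1 -> legal
(0,3): no bracket -> illegal
(0,4): no bracket -> illegal
(1,0): flips 3 -> legal
(1,1): flips 3 -> legal
(2,0): no bracket -> illegal
(2,3): no bracket -> illegal
(3,0): no bracket -> illegal
(3,1): flips 1 -> legal
(4,1): flips 2 -> legal
(5,1): flips 1 -> legal
(5,2): flips 1 -> legal
(5,3): flips 1 -> legal
B mobility = 8
-- W to move --
(0,3): no bracket -> illegal
(0,4): no bracket -> illegal
(0,5): no bracket -> illegal
(0,6): flips 3 -> legal
(1,6): flips 2 -> legal
(2,3): flips 1 -> legal
(2,5): flips 1 -> legal
(2,6): no bracket -> illegal
(2,7): no bracket -> illegal
(3,7): flips 4 -> legal
(4,6): flips 4 -> legal
(4,7): no bracket -> illegal
(5,3): no bracket -> illegal
(5,5): flips 2 -> legal
(5,6): no bracket -> illegal
(6,3): no bracket -> illegal
(6,5): flips 1 -> legal
(7,3): no bracket -> illegal
(7,5): no bracket -> illegal
W mobility = 8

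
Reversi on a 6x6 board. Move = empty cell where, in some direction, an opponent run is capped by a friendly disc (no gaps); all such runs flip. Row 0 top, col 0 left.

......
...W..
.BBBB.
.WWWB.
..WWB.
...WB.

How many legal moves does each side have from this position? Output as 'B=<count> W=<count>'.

-- B to move --
(0,2): flips 1 -> legal
(0,3): flips 1 -> legal
(0,4): flips 1 -> legal
(1,2): no bracket -> illegal
(1,4): no bracket -> illegal
(2,0): no bracket -> illegal
(3,0): flips 3 -> legal
(4,0): flips 1 -> legal
(4,1): flips 4 -> legal
(5,1): flips 2 -> legal
(5,2): flips 4 -> legal
B mobility = 8
-- W to move --
(1,0): flips 1 -> legal
(1,1): flips 2 -> legal
(1,2): flips 1 -> legal
(1,4): flips 1 -> legal
(1,5): flips 1 -> legal
(2,0): no bracket -> illegal
(2,5): flips 1 -> legal
(3,0): no bracket -> illegal
(3,5): flips 3 -> legal
(4,5): flips 1 -> legal
(5,5): flips 2 -> legal
W mobility = 9

Answer: B=8 W=9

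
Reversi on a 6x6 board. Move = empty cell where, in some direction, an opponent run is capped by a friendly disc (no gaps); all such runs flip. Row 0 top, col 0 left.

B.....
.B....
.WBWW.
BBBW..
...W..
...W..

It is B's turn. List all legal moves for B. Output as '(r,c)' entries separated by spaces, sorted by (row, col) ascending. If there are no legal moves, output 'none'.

Answer: (1,0) (1,2) (1,4) (2,0) (2,5) (3,4) (4,4) (5,4)

Derivation:
(1,0): flips 1 -> legal
(1,2): flips 1 -> legal
(1,3): no bracket -> illegal
(1,4): flips 1 -> legal
(1,5): no bracket -> illegal
(2,0): flips 1 -> legal
(2,5): flips 2 -> legal
(3,4): flips 1 -> legal
(3,5): no bracket -> illegal
(4,2): no bracket -> illegal
(4,4): flips 1 -> legal
(5,2): no bracket -> illegal
(5,4): flips 1 -> legal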